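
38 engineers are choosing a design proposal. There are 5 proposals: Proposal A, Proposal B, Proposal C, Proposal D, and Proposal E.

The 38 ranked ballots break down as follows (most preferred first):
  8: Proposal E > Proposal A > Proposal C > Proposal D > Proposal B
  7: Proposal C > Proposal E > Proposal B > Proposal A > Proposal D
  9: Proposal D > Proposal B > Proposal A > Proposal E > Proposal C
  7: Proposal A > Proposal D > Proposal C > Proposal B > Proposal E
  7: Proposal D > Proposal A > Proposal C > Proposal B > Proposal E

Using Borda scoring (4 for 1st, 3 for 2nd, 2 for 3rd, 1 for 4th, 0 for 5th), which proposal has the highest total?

Proposal A

Proposal A: 8×3 + 7×1 + 9×2 + 7×4 + 7×3 = 98
Proposal B: 8×0 + 7×2 + 9×3 + 7×1 + 7×1 = 55
Proposal C: 8×2 + 7×4 + 9×0 + 7×2 + 7×2 = 72
Proposal D: 8×1 + 7×0 + 9×4 + 7×3 + 7×4 = 93
Proposal E: 8×4 + 7×3 + 9×1 + 7×0 + 7×0 = 62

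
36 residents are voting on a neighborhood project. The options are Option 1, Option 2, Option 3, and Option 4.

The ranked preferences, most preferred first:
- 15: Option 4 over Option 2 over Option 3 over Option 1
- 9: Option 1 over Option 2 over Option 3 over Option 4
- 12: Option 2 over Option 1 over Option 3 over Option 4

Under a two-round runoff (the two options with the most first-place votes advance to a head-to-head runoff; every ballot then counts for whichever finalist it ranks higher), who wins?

Round 1 first-place votes: Option 1 9, Option 2 12, Option 3 0, Option 4 15. Option 4 and Option 2 advance.
Runoff: Option 4 is ranked above Option 2 on 15 ballots, Option 2 above Option 4 on 21.

Option 2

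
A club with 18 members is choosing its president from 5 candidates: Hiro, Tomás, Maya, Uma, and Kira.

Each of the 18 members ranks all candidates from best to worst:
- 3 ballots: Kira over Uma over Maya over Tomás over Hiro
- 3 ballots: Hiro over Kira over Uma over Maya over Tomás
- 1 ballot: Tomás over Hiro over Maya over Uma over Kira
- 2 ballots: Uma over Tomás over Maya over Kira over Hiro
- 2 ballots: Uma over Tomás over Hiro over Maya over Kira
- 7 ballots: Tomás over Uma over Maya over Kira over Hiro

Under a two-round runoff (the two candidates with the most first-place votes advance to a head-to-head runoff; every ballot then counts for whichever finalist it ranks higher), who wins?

Uma

Round 1 first-place votes: Hiro 3, Tomás 8, Maya 0, Uma 4, Kira 3. Tomás and Uma advance.
Runoff: Tomás is ranked above Uma on 8 ballots, Uma above Tomás on 10.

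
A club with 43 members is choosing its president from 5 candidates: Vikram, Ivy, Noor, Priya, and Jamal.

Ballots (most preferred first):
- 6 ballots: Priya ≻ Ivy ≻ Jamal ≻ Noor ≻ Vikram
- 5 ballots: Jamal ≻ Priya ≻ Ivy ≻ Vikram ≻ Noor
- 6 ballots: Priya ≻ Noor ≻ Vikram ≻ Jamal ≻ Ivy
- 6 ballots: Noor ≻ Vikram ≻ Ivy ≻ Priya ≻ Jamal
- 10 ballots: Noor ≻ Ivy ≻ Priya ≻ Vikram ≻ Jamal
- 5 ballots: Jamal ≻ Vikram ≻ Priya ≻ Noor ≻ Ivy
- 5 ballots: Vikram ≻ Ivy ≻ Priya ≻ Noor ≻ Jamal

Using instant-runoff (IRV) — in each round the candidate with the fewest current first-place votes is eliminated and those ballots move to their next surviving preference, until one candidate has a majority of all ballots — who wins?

Round 1: Vikram 5, Ivy 0, Noor 16, Priya 12, Jamal 10. Ivy eliminated.
Round 2: Vikram 5, Noor 16, Priya 12, Jamal 10. Vikram eliminated.
Round 3: Noor 16, Priya 17, Jamal 10. Jamal eliminated.
Round 4: Noor 16, Priya 27. Priya has a majority (≥22).

Priya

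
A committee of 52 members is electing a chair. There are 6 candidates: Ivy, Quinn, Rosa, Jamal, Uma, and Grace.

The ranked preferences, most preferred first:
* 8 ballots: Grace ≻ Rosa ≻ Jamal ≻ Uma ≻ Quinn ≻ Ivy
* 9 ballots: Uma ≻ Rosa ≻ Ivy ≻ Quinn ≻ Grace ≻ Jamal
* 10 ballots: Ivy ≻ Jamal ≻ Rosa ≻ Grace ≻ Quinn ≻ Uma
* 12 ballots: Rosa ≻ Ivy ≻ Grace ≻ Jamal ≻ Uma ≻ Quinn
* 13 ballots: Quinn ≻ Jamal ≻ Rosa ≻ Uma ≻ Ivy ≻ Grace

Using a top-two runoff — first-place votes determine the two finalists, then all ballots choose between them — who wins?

Rosa

Round 1 first-place votes: Ivy 10, Quinn 13, Rosa 12, Jamal 0, Uma 9, Grace 8. Quinn and Rosa advance.
Runoff: Quinn is ranked above Rosa on 13 ballots, Rosa above Quinn on 39.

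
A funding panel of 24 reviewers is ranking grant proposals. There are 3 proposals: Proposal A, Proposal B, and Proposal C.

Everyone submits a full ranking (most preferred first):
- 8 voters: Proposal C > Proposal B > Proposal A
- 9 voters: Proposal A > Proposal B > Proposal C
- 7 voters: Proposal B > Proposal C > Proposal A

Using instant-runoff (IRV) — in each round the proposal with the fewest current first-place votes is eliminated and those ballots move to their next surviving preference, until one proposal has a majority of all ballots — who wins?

Round 1: Proposal A 9, Proposal B 7, Proposal C 8. Proposal B eliminated.
Round 2: Proposal A 9, Proposal C 15. Proposal C has a majority (≥13).

Proposal C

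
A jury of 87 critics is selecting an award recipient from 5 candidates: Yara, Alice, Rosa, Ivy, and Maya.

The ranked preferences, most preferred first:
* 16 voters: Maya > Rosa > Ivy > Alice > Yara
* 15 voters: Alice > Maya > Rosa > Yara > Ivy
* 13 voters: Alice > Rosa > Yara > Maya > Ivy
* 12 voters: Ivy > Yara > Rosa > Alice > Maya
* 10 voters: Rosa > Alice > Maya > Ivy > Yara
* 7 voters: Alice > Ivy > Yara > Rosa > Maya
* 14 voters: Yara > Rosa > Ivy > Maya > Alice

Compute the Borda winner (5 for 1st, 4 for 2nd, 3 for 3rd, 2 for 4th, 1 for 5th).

Yara: 16×1 + 15×2 + 13×3 + 12×4 + 10×1 + 7×3 + 14×5 = 234
Alice: 16×2 + 15×5 + 13×5 + 12×2 + 10×4 + 7×5 + 14×1 = 285
Rosa: 16×4 + 15×3 + 13×4 + 12×3 + 10×5 + 7×2 + 14×4 = 317
Ivy: 16×3 + 15×1 + 13×1 + 12×5 + 10×2 + 7×4 + 14×3 = 226
Maya: 16×5 + 15×4 + 13×2 + 12×1 + 10×3 + 7×1 + 14×2 = 243

Rosa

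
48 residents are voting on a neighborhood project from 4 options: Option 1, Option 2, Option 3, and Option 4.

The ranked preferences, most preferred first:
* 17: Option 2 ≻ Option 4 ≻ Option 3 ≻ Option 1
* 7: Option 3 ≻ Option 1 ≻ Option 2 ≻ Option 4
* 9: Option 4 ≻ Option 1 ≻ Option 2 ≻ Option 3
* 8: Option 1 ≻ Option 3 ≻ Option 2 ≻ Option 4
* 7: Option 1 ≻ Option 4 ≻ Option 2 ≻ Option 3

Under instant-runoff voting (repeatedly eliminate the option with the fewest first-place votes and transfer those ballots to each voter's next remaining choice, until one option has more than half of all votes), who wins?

Round 1: Option 1 15, Option 2 17, Option 3 7, Option 4 9. Option 3 eliminated.
Round 2: Option 1 22, Option 2 17, Option 4 9. Option 4 eliminated.
Round 3: Option 1 31, Option 2 17. Option 1 has a majority (≥25).

Option 1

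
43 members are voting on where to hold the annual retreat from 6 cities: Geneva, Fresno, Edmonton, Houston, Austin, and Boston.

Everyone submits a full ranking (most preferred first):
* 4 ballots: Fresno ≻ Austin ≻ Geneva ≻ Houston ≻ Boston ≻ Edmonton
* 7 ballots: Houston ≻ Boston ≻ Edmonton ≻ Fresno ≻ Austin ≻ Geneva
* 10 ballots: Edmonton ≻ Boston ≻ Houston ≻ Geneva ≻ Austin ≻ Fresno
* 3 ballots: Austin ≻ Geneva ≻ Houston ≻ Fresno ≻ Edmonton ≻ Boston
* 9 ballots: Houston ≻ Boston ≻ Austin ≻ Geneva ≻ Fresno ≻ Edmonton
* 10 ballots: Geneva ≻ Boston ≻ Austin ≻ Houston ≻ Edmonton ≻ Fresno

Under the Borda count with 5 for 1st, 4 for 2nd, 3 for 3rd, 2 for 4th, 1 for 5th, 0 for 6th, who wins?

Geneva: 4×3 + 7×0 + 10×2 + 3×4 + 9×2 + 10×5 = 112
Fresno: 4×5 + 7×2 + 10×0 + 3×2 + 9×1 + 10×0 = 49
Edmonton: 4×0 + 7×3 + 10×5 + 3×1 + 9×0 + 10×1 = 84
Houston: 4×2 + 7×5 + 10×3 + 3×3 + 9×5 + 10×2 = 147
Austin: 4×4 + 7×1 + 10×1 + 3×5 + 9×3 + 10×3 = 105
Boston: 4×1 + 7×4 + 10×4 + 3×0 + 9×4 + 10×4 = 148

Boston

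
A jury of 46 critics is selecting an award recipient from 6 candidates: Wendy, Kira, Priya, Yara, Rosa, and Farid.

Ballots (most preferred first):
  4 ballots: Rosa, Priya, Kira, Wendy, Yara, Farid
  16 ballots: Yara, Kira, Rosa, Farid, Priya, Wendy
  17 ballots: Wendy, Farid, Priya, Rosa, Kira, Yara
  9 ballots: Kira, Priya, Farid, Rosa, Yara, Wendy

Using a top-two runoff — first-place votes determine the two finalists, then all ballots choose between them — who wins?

Round 1 first-place votes: Wendy 17, Kira 9, Priya 0, Yara 16, Rosa 4, Farid 0. Wendy and Yara advance.
Runoff: Wendy is ranked above Yara on 21 ballots, Yara above Wendy on 25.

Yara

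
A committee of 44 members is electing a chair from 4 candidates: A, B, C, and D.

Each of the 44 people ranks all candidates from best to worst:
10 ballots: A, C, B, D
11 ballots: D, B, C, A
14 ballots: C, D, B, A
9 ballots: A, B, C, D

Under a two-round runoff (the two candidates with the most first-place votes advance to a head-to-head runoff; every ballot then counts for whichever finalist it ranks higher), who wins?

Round 1 first-place votes: A 19, B 0, C 14, D 11. A and C advance.
Runoff: A is ranked above C on 19 ballots, C above A on 25.

C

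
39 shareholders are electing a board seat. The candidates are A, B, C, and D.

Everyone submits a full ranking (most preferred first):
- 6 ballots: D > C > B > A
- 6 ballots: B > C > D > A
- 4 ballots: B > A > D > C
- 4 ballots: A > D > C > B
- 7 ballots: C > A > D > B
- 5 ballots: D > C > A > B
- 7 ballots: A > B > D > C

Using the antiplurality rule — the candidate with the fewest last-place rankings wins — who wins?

D

Last-place votes: A 12, B 16, C 11, D 0.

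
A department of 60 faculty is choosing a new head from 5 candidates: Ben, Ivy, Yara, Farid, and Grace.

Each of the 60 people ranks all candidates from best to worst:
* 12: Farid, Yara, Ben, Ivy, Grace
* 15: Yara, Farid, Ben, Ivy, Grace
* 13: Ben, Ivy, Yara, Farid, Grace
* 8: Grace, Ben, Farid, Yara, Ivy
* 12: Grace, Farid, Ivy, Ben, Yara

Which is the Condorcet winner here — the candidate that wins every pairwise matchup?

Farid

Farid vs Ben: 39–21
Farid vs Ivy: 47–13
Farid vs Yara: 32–28
Farid vs Grace: 40–20
Farid beats every other candidate.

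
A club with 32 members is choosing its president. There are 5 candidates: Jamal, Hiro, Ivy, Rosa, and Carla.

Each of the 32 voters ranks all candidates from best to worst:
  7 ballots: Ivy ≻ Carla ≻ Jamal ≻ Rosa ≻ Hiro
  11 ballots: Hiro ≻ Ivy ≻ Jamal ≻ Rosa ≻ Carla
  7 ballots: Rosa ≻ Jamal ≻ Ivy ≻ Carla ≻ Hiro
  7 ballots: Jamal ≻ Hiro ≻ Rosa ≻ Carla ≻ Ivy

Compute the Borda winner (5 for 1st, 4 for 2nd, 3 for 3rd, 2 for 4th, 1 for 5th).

Jamal: 7×3 + 11×3 + 7×4 + 7×5 = 117
Hiro: 7×1 + 11×5 + 7×1 + 7×4 = 97
Ivy: 7×5 + 11×4 + 7×3 + 7×1 = 107
Rosa: 7×2 + 11×2 + 7×5 + 7×3 = 92
Carla: 7×4 + 11×1 + 7×2 + 7×2 = 67

Jamal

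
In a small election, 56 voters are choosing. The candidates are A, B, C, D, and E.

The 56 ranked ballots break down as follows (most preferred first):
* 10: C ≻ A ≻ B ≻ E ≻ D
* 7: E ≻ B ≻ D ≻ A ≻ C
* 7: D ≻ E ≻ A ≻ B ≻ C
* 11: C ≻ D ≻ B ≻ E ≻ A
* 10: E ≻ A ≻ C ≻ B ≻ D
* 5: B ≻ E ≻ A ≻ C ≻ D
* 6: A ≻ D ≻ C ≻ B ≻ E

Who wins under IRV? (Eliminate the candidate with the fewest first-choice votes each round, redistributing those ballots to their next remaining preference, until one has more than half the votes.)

Round 1: A 6, B 5, C 21, D 7, E 17. B eliminated.
Round 2: A 6, C 21, D 7, E 22. A eliminated.
Round 3: C 21, D 13, E 22. D eliminated.
Round 4: C 27, E 29. E has a majority (≥29).

E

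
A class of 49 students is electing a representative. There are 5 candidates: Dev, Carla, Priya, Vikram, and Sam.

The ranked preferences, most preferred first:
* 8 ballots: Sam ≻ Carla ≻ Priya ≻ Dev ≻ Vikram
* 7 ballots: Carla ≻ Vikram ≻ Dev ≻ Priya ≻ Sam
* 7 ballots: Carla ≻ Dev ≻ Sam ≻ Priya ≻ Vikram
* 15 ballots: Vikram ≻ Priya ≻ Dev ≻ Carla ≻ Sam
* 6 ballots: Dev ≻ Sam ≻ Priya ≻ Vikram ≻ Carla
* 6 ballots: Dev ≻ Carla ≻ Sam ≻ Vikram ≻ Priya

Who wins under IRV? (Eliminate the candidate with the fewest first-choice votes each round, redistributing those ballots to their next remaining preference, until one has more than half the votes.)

Round 1: Dev 12, Carla 14, Priya 0, Vikram 15, Sam 8. Priya eliminated.
Round 2: Dev 12, Carla 14, Vikram 15, Sam 8. Sam eliminated.
Round 3: Dev 12, Carla 22, Vikram 15. Dev eliminated.
Round 4: Carla 28, Vikram 21. Carla has a majority (≥25).

Carla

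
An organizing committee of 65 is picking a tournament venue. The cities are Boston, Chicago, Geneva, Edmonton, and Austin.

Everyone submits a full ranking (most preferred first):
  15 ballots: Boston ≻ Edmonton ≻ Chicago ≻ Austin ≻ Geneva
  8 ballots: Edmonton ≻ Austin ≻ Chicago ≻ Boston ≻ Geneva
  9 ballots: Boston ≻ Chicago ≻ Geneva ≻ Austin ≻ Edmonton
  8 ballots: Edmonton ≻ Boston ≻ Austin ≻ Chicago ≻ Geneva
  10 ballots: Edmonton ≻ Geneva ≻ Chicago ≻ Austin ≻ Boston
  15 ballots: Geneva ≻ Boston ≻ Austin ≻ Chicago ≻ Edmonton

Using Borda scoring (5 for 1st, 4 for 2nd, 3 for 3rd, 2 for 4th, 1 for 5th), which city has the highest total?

Boston

Boston: 15×5 + 8×2 + 9×5 + 8×4 + 10×1 + 15×4 = 238
Chicago: 15×3 + 8×3 + 9×4 + 8×2 + 10×3 + 15×2 = 181
Geneva: 15×1 + 8×1 + 9×3 + 8×1 + 10×4 + 15×5 = 173
Edmonton: 15×4 + 8×5 + 9×1 + 8×5 + 10×5 + 15×1 = 214
Austin: 15×2 + 8×4 + 9×2 + 8×3 + 10×2 + 15×3 = 169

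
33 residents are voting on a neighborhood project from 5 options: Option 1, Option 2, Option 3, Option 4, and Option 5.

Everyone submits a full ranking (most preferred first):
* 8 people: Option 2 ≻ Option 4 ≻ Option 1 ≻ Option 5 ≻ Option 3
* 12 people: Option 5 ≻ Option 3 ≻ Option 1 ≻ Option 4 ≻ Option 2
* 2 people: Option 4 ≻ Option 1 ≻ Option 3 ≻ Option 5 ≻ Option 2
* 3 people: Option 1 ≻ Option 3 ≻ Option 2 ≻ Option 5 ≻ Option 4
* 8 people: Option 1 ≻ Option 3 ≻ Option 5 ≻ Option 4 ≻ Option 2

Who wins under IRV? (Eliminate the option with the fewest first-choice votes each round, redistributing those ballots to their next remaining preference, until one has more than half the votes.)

Round 1: Option 1 11, Option 2 8, Option 3 0, Option 4 2, Option 5 12. Option 3 eliminated.
Round 2: Option 1 11, Option 2 8, Option 4 2, Option 5 12. Option 4 eliminated.
Round 3: Option 1 13, Option 2 8, Option 5 12. Option 2 eliminated.
Round 4: Option 1 21, Option 5 12. Option 1 has a majority (≥17).

Option 1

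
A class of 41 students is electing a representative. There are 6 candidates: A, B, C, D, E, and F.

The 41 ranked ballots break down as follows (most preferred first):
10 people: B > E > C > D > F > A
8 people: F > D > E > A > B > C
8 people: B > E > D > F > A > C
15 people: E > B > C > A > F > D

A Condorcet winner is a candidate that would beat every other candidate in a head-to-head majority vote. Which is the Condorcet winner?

E

E vs A: 41–0
E vs B: 23–18
E vs C: 41–0
E vs D: 33–8
E vs F: 33–8
E beats every other candidate.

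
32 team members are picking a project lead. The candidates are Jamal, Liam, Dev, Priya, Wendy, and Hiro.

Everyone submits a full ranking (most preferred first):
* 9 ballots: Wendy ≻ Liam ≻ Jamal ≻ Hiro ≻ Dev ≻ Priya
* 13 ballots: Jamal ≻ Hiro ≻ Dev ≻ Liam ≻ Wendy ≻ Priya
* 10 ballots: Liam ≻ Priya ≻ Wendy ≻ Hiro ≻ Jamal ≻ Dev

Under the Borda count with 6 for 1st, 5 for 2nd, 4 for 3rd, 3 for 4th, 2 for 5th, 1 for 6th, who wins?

Jamal: 9×4 + 13×6 + 10×2 = 134
Liam: 9×5 + 13×3 + 10×6 = 144
Dev: 9×2 + 13×4 + 10×1 = 80
Priya: 9×1 + 13×1 + 10×5 = 72
Wendy: 9×6 + 13×2 + 10×4 = 120
Hiro: 9×3 + 13×5 + 10×3 = 122

Liam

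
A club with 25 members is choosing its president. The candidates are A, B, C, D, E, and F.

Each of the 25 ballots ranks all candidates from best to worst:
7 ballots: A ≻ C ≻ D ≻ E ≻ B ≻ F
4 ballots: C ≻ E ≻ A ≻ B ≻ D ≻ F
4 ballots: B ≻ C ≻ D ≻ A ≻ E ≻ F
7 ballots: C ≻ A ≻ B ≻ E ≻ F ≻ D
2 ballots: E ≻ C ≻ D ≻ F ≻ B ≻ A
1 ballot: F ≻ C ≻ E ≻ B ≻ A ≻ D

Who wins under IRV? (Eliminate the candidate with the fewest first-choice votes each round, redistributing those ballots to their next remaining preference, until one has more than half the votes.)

C

Round 1: A 7, B 4, C 11, D 0, E 2, F 1. D eliminated.
Round 2: A 7, B 4, C 11, E 2, F 1. F eliminated.
Round 3: A 7, B 4, C 12, E 2. E eliminated.
Round 4: A 7, B 4, C 14. C has a majority (≥13).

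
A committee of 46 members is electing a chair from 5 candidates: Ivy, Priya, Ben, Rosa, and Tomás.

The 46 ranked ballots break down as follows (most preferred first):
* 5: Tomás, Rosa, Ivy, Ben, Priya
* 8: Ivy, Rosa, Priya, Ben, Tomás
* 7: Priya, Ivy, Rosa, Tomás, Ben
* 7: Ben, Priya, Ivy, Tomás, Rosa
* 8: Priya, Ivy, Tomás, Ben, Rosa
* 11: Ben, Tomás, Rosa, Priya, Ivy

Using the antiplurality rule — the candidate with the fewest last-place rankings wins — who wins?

Priya

Last-place votes: Ivy 11, Priya 5, Ben 7, Rosa 15, Tomás 8.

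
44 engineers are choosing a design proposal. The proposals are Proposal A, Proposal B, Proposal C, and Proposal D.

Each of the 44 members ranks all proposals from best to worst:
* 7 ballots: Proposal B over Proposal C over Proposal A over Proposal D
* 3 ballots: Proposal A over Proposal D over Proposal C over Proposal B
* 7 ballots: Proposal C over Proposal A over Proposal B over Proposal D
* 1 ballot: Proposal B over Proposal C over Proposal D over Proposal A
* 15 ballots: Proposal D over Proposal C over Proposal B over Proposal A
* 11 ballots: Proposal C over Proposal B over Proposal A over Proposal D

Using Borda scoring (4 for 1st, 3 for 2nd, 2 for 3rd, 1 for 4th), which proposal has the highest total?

Proposal A: 7×2 + 3×4 + 7×3 + 1×1 + 15×1 + 11×2 = 85
Proposal B: 7×4 + 3×1 + 7×2 + 1×4 + 15×2 + 11×3 = 112
Proposal C: 7×3 + 3×2 + 7×4 + 1×3 + 15×3 + 11×4 = 147
Proposal D: 7×1 + 3×3 + 7×1 + 1×2 + 15×4 + 11×1 = 96

Proposal C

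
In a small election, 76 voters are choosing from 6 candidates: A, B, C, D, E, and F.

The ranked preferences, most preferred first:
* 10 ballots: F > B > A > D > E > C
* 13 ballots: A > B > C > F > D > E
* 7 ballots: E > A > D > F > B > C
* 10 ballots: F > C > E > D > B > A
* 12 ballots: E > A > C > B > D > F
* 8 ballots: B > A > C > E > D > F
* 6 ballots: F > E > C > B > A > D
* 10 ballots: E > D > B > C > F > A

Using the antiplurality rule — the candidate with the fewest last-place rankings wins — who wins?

Last-place votes: A 20, B 0, C 17, D 6, E 13, F 20.

B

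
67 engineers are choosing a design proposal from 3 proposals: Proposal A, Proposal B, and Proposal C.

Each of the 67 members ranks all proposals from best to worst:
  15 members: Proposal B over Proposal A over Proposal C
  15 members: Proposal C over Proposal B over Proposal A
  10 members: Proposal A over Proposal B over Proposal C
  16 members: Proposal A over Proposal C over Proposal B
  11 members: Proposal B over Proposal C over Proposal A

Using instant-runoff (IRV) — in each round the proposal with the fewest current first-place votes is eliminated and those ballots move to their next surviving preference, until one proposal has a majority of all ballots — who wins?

Proposal B

Round 1: Proposal A 26, Proposal B 26, Proposal C 15. Proposal C eliminated.
Round 2: Proposal A 26, Proposal B 41. Proposal B has a majority (≥34).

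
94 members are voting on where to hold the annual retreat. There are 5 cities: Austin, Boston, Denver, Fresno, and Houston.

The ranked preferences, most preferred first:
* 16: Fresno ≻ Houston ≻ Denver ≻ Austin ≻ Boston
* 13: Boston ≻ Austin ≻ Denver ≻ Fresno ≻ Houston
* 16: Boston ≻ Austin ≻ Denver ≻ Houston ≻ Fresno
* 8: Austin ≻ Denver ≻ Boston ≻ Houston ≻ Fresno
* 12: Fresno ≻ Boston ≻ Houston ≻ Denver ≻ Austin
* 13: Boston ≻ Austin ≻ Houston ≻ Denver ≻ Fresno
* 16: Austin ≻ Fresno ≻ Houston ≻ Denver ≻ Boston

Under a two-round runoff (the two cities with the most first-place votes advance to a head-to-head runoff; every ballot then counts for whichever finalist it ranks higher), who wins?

Round 1 first-place votes: Austin 24, Boston 42, Denver 0, Fresno 28, Houston 0. Boston and Fresno advance.
Runoff: Boston is ranked above Fresno on 50 ballots, Fresno above Boston on 44.

Boston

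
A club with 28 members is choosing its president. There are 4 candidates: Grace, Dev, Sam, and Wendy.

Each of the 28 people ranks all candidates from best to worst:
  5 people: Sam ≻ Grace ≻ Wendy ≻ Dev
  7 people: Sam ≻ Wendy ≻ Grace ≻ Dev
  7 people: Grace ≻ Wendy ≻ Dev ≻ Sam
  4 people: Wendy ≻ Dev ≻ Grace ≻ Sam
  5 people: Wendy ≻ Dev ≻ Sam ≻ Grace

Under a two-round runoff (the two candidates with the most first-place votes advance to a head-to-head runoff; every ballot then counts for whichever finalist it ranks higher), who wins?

Round 1 first-place votes: Grace 7, Dev 0, Sam 12, Wendy 9. Sam and Wendy advance.
Runoff: Sam is ranked above Wendy on 12 ballots, Wendy above Sam on 16.

Wendy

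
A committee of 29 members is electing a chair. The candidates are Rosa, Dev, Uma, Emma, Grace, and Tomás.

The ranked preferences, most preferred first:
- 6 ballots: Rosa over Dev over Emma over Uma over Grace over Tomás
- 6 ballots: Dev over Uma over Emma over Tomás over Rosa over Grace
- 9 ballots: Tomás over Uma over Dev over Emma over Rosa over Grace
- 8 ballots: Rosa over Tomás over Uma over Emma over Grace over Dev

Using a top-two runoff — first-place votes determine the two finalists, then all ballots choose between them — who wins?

Round 1 first-place votes: Rosa 14, Dev 6, Uma 0, Emma 0, Grace 0, Tomás 9. Rosa and Tomás advance.
Runoff: Rosa is ranked above Tomás on 14 ballots, Tomás above Rosa on 15.

Tomás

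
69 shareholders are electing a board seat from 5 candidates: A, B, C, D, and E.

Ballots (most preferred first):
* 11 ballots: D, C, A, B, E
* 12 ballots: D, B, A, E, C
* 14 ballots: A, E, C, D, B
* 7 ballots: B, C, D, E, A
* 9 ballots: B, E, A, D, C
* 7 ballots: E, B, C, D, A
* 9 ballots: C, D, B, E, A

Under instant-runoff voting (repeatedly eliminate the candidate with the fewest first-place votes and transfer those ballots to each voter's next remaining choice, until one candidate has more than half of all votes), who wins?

Round 1: A 14, B 16, C 9, D 23, E 7. E eliminated.
Round 2: A 14, B 23, C 9, D 23. C eliminated.
Round 3: A 14, B 23, D 32. A eliminated.
Round 4: B 23, D 46. D has a majority (≥35).

D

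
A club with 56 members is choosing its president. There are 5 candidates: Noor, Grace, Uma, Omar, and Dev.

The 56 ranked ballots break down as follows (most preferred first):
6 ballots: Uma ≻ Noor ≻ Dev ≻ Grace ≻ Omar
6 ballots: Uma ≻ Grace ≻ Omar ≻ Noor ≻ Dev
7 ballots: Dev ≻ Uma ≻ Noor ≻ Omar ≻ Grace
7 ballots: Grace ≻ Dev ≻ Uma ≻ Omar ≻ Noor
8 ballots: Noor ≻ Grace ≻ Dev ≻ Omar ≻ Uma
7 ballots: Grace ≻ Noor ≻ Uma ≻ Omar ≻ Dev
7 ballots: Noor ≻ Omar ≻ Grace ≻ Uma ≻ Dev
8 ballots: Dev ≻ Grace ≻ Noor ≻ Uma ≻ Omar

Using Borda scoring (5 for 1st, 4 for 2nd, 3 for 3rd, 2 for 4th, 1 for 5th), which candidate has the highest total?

Noor: 6×4 + 6×2 + 7×3 + 7×1 + 8×5 + 7×4 + 7×5 + 8×3 = 191
Grace: 6×2 + 6×4 + 7×1 + 7×5 + 8×4 + 7×5 + 7×3 + 8×4 = 198
Uma: 6×5 + 6×5 + 7×4 + 7×3 + 8×1 + 7×3 + 7×2 + 8×2 = 168
Omar: 6×1 + 6×3 + 7×2 + 7×2 + 8×2 + 7×2 + 7×4 + 8×1 = 118
Dev: 6×3 + 6×1 + 7×5 + 7×4 + 8×3 + 7×1 + 7×1 + 8×5 = 165

Grace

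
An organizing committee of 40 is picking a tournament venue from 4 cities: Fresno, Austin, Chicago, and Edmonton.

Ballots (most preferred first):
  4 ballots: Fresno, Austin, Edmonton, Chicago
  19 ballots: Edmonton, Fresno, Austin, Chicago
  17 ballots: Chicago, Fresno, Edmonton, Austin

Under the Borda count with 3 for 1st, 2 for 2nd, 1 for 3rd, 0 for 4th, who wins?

Fresno

Fresno: 4×3 + 19×2 + 17×2 = 84
Austin: 4×2 + 19×1 + 17×0 = 27
Chicago: 4×0 + 19×0 + 17×3 = 51
Edmonton: 4×1 + 19×3 + 17×1 = 78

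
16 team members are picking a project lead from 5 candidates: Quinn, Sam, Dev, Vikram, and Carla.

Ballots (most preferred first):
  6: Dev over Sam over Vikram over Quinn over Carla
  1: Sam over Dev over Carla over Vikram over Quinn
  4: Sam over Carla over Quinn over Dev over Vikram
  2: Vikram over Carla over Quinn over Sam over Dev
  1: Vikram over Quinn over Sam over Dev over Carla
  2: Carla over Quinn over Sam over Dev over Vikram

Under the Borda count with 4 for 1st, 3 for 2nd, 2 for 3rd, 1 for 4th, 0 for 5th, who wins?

Sam

Quinn: 6×1 + 1×0 + 4×2 + 2×2 + 1×3 + 2×3 = 27
Sam: 6×3 + 1×4 + 4×4 + 2×1 + 1×2 + 2×2 = 46
Dev: 6×4 + 1×3 + 4×1 + 2×0 + 1×1 + 2×1 = 34
Vikram: 6×2 + 1×1 + 4×0 + 2×4 + 1×4 + 2×0 = 25
Carla: 6×0 + 1×2 + 4×3 + 2×3 + 1×0 + 2×4 = 28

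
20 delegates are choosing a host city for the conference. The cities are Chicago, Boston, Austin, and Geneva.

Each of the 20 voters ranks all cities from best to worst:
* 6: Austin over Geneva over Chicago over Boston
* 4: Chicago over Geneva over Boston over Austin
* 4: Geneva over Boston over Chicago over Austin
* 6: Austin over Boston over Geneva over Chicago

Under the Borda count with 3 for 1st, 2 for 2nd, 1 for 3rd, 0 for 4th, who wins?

Chicago: 6×1 + 4×3 + 4×1 + 6×0 = 22
Boston: 6×0 + 4×1 + 4×2 + 6×2 = 24
Austin: 6×3 + 4×0 + 4×0 + 6×3 = 36
Geneva: 6×2 + 4×2 + 4×3 + 6×1 = 38

Geneva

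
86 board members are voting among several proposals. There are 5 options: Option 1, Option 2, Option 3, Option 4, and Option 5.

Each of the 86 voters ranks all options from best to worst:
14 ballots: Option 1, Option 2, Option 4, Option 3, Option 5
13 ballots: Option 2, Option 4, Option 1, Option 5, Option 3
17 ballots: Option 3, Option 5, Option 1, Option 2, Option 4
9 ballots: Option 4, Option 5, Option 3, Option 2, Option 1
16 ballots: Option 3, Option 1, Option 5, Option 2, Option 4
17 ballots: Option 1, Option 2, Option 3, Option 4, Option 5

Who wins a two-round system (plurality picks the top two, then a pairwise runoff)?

Round 1 first-place votes: Option 1 31, Option 2 13, Option 3 33, Option 4 9, Option 5 0. Option 3 and Option 1 advance.
Runoff: Option 3 is ranked above Option 1 on 42 ballots, Option 1 above Option 3 on 44.

Option 1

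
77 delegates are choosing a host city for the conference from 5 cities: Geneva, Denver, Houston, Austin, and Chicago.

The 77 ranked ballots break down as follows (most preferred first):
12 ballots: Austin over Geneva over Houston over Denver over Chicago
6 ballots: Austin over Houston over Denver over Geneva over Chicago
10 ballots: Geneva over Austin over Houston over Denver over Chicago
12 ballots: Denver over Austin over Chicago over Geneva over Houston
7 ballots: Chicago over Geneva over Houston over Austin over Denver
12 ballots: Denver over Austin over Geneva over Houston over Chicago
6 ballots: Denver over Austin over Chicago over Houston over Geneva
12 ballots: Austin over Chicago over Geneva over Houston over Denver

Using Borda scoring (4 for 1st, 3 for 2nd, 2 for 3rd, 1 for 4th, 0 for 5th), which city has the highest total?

Geneva: 12×3 + 6×1 + 10×4 + 12×1 + 7×3 + 12×2 + 6×0 + 12×2 = 163
Denver: 12×1 + 6×2 + 10×1 + 12×4 + 7×0 + 12×4 + 6×4 + 12×0 = 154
Houston: 12×2 + 6×3 + 10×2 + 12×0 + 7×2 + 12×1 + 6×1 + 12×1 = 106
Austin: 12×4 + 6×4 + 10×3 + 12×3 + 7×1 + 12×3 + 6×3 + 12×4 = 247
Chicago: 12×0 + 6×0 + 10×0 + 12×2 + 7×4 + 12×0 + 6×2 + 12×3 = 100

Austin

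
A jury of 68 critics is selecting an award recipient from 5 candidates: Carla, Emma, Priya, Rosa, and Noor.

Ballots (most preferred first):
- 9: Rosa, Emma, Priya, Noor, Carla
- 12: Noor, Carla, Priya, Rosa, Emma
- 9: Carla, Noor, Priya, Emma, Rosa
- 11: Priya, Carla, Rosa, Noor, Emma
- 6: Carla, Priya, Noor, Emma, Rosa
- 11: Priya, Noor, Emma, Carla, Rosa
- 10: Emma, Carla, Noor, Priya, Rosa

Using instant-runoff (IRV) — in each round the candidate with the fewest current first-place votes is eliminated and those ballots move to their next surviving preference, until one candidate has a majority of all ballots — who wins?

Carla

Round 1: Carla 15, Emma 10, Priya 22, Rosa 9, Noor 12. Rosa eliminated.
Round 2: Carla 15, Emma 19, Priya 22, Noor 12. Noor eliminated.
Round 3: Carla 27, Emma 19, Priya 22. Emma eliminated.
Round 4: Carla 37, Priya 31. Carla has a majority (≥35).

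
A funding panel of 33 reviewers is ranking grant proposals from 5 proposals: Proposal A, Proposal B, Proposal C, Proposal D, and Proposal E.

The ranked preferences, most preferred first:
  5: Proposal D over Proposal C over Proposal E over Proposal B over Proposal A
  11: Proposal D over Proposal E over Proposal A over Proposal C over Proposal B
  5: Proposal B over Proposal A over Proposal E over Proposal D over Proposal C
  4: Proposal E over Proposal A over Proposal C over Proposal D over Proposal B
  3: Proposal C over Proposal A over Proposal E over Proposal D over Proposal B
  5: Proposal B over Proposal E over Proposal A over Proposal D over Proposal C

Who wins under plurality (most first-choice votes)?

Proposal D

First-place votes: Proposal A 0, Proposal B 10, Proposal C 3, Proposal D 16, Proposal E 4.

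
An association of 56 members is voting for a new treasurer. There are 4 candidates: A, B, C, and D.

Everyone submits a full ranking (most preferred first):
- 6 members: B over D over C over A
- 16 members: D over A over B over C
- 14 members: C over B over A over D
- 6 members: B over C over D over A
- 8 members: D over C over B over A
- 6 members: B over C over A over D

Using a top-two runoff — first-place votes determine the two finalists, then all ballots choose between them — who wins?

B

Round 1 first-place votes: A 0, B 18, C 14, D 24. D and B advance.
Runoff: D is ranked above B on 24 ballots, B above D on 32.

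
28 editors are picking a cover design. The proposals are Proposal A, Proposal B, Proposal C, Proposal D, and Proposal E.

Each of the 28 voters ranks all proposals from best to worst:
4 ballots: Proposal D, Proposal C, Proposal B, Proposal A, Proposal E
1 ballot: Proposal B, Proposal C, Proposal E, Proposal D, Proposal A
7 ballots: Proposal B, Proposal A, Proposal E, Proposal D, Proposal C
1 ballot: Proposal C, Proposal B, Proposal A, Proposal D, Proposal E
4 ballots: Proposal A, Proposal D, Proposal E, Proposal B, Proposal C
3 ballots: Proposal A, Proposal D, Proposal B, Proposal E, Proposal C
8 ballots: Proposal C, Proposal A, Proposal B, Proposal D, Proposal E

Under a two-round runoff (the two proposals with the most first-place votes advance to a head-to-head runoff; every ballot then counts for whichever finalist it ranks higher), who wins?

Proposal B

Round 1 first-place votes: Proposal A 7, Proposal B 8, Proposal C 9, Proposal D 4, Proposal E 0. Proposal C and Proposal B advance.
Runoff: Proposal C is ranked above Proposal B on 13 ballots, Proposal B above Proposal C on 15.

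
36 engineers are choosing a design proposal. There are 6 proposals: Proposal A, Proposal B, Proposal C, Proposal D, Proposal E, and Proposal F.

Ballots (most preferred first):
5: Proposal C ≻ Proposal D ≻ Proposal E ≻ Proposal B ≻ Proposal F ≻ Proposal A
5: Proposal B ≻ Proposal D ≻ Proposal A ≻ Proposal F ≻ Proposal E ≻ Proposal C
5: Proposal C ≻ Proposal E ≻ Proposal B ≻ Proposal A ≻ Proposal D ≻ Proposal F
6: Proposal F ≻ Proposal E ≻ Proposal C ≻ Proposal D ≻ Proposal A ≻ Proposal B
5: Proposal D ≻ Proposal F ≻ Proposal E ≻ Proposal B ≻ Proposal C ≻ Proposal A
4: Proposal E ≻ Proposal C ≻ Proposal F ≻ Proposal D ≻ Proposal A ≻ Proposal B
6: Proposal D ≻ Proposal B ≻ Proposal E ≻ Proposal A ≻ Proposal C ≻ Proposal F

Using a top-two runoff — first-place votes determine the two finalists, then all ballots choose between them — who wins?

Round 1 first-place votes: Proposal A 0, Proposal B 5, Proposal C 10, Proposal D 11, Proposal E 4, Proposal F 6. Proposal D and Proposal C advance.
Runoff: Proposal D is ranked above Proposal C on 16 ballots, Proposal C above Proposal D on 20.

Proposal C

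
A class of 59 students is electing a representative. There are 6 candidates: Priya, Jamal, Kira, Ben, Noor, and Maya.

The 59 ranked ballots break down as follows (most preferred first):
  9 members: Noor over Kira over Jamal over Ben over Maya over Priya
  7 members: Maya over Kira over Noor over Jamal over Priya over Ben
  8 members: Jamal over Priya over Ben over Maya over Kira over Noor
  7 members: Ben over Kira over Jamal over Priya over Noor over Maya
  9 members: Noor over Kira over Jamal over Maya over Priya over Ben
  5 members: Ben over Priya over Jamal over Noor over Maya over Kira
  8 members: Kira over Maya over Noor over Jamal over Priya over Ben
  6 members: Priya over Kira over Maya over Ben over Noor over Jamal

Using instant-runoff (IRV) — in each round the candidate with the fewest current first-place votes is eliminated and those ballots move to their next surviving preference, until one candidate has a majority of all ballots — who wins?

Round 1: Priya 6, Jamal 8, Kira 8, Ben 12, Noor 18, Maya 7. Priya eliminated.
Round 2: Jamal 8, Kira 14, Ben 12, Noor 18, Maya 7. Maya eliminated.
Round 3: Jamal 8, Kira 21, Ben 12, Noor 18. Jamal eliminated.
Round 4: Kira 21, Ben 20, Noor 18. Noor eliminated.
Round 5: Kira 39, Ben 20. Kira has a majority (≥30).

Kira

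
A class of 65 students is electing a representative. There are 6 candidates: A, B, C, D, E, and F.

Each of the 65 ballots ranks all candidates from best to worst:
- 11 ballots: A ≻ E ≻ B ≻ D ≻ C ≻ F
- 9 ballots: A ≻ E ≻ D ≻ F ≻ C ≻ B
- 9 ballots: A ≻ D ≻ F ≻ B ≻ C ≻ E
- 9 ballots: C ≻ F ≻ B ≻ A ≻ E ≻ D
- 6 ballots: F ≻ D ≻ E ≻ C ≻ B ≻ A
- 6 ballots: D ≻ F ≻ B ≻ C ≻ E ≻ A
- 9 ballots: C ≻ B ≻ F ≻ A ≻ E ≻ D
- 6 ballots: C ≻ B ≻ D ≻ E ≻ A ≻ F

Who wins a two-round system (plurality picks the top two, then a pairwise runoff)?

Round 1 first-place votes: A 29, B 0, C 24, D 6, E 0, F 6. A and C advance.
Runoff: A is ranked above C on 29 ballots, C above A on 36.

C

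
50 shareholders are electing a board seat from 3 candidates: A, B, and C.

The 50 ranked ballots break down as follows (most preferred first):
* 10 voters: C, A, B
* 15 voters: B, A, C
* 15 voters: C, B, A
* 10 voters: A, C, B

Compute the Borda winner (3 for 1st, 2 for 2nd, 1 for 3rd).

C

A: 10×2 + 15×2 + 15×1 + 10×3 = 95
B: 10×1 + 15×3 + 15×2 + 10×1 = 95
C: 10×3 + 15×1 + 15×3 + 10×2 = 110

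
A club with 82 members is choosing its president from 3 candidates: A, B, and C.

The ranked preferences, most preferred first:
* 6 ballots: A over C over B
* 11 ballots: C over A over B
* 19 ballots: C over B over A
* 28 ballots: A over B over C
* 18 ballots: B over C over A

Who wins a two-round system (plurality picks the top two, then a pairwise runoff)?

Round 1 first-place votes: A 34, B 18, C 30. A and C advance.
Runoff: A is ranked above C on 34 ballots, C above A on 48.

C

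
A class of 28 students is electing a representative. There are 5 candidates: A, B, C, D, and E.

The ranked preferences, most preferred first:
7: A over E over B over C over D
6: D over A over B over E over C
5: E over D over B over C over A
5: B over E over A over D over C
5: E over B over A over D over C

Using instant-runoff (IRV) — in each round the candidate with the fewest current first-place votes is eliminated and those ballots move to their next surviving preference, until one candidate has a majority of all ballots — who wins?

E

Round 1: A 7, B 5, C 0, D 6, E 10. C eliminated.
Round 2: A 7, B 5, D 6, E 10. B eliminated.
Round 3: A 7, D 6, E 15. E has a majority (≥15).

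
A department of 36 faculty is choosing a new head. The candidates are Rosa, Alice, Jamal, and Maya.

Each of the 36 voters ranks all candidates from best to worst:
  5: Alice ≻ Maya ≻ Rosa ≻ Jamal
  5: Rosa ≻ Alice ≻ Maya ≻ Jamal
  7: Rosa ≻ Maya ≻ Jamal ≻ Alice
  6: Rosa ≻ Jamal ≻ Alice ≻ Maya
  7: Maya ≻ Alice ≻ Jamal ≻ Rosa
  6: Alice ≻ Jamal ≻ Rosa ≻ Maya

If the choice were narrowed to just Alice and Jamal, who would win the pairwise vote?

Alice is ranked above Jamal on 23 ballots; Jamal above Alice on 13.

Alice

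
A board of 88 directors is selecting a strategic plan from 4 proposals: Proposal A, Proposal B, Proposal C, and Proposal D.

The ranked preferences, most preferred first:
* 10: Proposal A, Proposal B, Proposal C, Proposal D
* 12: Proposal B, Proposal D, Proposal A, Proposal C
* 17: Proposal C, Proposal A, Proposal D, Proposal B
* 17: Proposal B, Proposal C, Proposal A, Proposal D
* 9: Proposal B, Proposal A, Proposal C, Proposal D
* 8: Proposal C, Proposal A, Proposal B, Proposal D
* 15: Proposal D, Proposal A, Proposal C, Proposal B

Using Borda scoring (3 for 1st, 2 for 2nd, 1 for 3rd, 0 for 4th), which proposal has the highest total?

Proposal A

Proposal A: 10×3 + 12×1 + 17×2 + 17×1 + 9×2 + 8×2 + 15×2 = 157
Proposal B: 10×2 + 12×3 + 17×0 + 17×3 + 9×3 + 8×1 + 15×0 = 142
Proposal C: 10×1 + 12×0 + 17×3 + 17×2 + 9×1 + 8×3 + 15×1 = 143
Proposal D: 10×0 + 12×2 + 17×1 + 17×0 + 9×0 + 8×0 + 15×3 = 86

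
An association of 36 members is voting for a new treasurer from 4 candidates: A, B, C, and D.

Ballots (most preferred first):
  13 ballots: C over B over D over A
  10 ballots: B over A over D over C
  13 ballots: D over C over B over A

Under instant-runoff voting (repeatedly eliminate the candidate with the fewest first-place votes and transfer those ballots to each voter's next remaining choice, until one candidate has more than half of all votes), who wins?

Round 1: A 0, B 10, C 13, D 13. A eliminated.
Round 2: B 10, C 13, D 13. B eliminated.
Round 3: C 13, D 23. D has a majority (≥19).

D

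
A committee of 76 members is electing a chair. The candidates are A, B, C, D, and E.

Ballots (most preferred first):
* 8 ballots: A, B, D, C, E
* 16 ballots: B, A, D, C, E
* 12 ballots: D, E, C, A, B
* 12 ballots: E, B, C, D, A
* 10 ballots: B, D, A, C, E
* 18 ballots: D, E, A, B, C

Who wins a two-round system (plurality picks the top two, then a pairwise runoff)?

B

Round 1 first-place votes: A 8, B 26, C 0, D 30, E 12. D and B advance.
Runoff: D is ranked above B on 30 ballots, B above D on 46.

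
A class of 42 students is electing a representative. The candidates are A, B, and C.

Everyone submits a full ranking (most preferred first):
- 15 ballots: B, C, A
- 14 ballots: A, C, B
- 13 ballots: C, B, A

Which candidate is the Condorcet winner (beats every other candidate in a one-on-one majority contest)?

C

C vs A: 28–14
C vs B: 27–15
C beats every other candidate.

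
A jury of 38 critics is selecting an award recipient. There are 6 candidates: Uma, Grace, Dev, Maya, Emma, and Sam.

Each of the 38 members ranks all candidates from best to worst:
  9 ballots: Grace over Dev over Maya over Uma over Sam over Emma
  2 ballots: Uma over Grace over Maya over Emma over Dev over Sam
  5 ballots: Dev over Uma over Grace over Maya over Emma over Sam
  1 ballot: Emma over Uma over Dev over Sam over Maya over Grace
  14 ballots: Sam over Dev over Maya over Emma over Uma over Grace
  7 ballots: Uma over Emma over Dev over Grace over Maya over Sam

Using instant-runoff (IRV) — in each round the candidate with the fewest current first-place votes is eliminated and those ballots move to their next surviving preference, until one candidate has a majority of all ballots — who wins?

Uma

Round 1: Uma 9, Grace 9, Dev 5, Maya 0, Emma 1, Sam 14. Maya eliminated.
Round 2: Uma 9, Grace 9, Dev 5, Emma 1, Sam 14. Emma eliminated.
Round 3: Uma 10, Grace 9, Dev 5, Sam 14. Dev eliminated.
Round 4: Uma 15, Grace 9, Sam 14. Grace eliminated.
Round 5: Uma 24, Sam 14. Uma has a majority (≥20).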